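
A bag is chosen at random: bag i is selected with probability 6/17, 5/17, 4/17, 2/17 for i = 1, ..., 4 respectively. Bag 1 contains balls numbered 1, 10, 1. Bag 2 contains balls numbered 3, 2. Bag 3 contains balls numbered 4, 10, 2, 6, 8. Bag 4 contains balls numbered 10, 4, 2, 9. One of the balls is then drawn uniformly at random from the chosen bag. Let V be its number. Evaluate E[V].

E[V | bag 1] = (1+10+1)/3 = 4.
E[V | bag 2] = (3+2)/2 = 5/2.
E[V | bag 3] = (4+10+2+6+8)/5 = 6.
E[V | bag 4] = (10+4+2+9)/4 = 25/4.
E[V] = (6/17)·(4) + (5/17)·(5/2) + (4/17)·(6) + (2/17)·(25/4) = 73/17.

73/17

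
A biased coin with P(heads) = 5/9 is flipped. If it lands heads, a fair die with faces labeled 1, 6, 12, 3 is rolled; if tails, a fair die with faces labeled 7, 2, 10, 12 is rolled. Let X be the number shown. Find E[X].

13/2

E[X | heads] = (1+6+12+3)/4 = 11/2.
E[X | tails] = (7+2+10+12)/4 = 31/4.
E[X] = (5/9)·(11/2) + (4/9)·(31/4) = 13/2.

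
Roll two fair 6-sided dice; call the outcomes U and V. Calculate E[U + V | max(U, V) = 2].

10/3

Outcomes with max(U, V) = 2: (1,2), (2,1), (2,2), each with probability 1/36.
E[U + V | max(U, V) = 2] = (3 + 3 + 4) / 3 = 10/3.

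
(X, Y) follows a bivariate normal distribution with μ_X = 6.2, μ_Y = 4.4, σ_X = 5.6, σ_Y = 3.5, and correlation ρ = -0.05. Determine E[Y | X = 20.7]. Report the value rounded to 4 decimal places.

The regression of Y on X has slope ρ·σ_Y/σ_X and passes through (μ_X, μ_Y).
E[Y | X=20.7] = 4.4 + (-0.05)·(3.5/5.6)·(20.7 − (6.2)) = 4.4 + (-0.03125)·(14.5) = 3.9469.

3.9469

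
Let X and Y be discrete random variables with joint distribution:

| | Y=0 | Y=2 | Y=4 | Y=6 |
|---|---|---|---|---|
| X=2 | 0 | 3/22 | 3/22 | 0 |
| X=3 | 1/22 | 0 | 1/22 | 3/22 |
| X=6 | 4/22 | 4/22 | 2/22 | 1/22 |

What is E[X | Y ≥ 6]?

P(Y ≥ 6) = 2/11.
Σ X·P over the event = 3·(3/22) + 6·(1/22) = 15/22.
E[X | Y ≥ 6] = (15/22) / (2/11) = 15/4.

15/4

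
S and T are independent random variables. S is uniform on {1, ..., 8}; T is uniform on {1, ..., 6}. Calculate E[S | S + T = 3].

3/2

Outcomes with S + T = 3: (1,2), (2,1), each with probability 1/48.
E[S | S + T = 3] = (1 + 2) / 2 = 3/2.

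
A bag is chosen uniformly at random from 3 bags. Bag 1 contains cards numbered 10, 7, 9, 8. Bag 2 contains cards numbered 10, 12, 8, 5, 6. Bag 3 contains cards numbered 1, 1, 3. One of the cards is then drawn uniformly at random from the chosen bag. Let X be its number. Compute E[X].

551/90

E[X | bag 1] = (10+7+9+8)/4 = 17/2.
E[X | bag 2] = (10+12+8+5+6)/5 = 41/5.
E[X | bag 3] = (1+1+3)/3 = 5/3.
By the law of total expectation,
E[X] = (1/3)·(17/2) + (1/3)·(41/5) + (1/3)·(5/3) = 551/90.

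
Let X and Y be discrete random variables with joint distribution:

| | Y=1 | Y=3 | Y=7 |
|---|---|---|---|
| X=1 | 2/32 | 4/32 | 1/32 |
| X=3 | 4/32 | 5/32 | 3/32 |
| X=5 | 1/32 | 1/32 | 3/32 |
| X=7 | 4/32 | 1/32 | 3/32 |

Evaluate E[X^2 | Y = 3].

123/11

P(Y = 3) = 11/32.
Σ X^2·P over the event = 1·(4/32) + 9·(5/32) + 25·(1/32) + 49·(1/32) = 123/32.
E[X^2 | Y = 3] = (123/32) / (11/32) = 123/11.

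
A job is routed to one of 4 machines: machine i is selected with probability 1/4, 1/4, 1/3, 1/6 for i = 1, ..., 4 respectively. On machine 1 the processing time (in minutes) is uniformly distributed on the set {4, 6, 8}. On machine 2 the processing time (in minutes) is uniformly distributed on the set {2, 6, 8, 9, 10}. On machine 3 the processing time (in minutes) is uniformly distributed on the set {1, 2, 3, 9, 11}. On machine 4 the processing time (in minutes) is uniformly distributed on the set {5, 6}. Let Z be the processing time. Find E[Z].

59/10

E[Z | machine 1] = (4+6+8)/3 = 6.
E[Z | machine 2] = (2+6+8+9+10)/5 = 7.
E[Z | machine 3] = (1+2+3+9+11)/5 = 26/5.
E[Z | machine 4] = (5+6)/2 = 11/2.
E[Z] = (1/4)·(6) + (1/4)·(7) + (1/3)·(26/5) + (1/6)·(11/2) = 59/10.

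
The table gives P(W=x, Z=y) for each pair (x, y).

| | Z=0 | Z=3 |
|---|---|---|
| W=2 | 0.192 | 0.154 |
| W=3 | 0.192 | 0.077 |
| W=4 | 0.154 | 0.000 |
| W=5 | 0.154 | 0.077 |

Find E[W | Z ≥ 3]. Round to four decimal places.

3.0000

P(Z ≥ 3) = 0.308.
Σ W·P over the event = 2·(0.154) + 3·(0.077) + 5·(0.077) = 0.924.
E[W | Z ≥ 3] = (0.924) / (0.308) = 3.0000.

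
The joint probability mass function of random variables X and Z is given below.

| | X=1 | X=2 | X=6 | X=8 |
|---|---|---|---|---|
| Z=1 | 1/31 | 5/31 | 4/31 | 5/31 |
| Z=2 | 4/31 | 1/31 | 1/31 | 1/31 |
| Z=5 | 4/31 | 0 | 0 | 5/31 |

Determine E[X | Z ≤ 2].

P(Z ≤ 2) = 22/31.
Σ X·P over the event = 1·(1/31) + 1·(4/31) + 2·(5/31) + 2·(1/31) + 6·(4/31) + 6·(1/31) + 8·(5/31) + 8·(1/31) = 95/31.
E[X | Z ≤ 2] = (95/31) / (22/31) = 95/22.

95/22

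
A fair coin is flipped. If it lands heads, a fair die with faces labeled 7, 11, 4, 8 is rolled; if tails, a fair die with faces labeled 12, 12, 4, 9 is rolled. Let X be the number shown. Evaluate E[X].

67/8

E[X | heads] = (7+11+4+8)/4 = 15/2.
E[X | tails] = (12+12+4+9)/4 = 37/4.
By the law of total expectation,
E[X] = (1/2)·(15/2) + (1/2)·(37/4) = 67/8.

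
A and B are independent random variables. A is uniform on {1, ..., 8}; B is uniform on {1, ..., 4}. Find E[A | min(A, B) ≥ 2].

5

P(min(A, B) ≥ 2) = 21/32.
Summing A·P(x,y) over outcomes with min(A, B) ≥ 2 gives 105/32.
E[A | min(A, B) ≥ 2] = (105/32) / (21/32) = 5.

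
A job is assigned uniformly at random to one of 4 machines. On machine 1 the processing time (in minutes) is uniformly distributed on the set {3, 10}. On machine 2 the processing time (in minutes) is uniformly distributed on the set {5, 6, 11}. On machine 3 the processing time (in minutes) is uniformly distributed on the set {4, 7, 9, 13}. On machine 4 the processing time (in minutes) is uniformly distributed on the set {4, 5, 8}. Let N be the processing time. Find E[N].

111/16

E[N | machine 1] = (3+10)/2 = 13/2.
E[N | machine 2] = (5+6+11)/3 = 22/3.
E[N | machine 3] = (4+7+9+13)/4 = 33/4.
E[N | machine 4] = (4+5+8)/3 = 17/3.
E[N] = (1/4)·(13/2) + (1/4)·(22/3) + (1/4)·(33/4) + (1/4)·(17/3) = 111/16.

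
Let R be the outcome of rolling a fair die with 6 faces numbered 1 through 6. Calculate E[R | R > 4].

Given R > 4, R is equally likely to be any of {5, 6}.
E[R | R > 4] = (5 + 6) / 2 = 11/2.

11/2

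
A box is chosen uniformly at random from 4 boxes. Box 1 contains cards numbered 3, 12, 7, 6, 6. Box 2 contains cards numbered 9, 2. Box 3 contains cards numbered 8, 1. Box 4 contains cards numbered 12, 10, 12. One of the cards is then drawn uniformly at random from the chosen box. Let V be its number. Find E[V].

211/30

E[V | box 1] = (3+12+7+6+6)/5 = 34/5.
E[V | box 2] = (9+2)/2 = 11/2.
E[V | box 3] = (8+1)/2 = 9/2.
E[V | box 4] = (12+10+12)/3 = 34/3.
By the law of total expectation,
E[V] = (1/4)·(34/5) + (1/4)·(11/2) + (1/4)·(9/2) + (1/4)·(34/3) = 211/30.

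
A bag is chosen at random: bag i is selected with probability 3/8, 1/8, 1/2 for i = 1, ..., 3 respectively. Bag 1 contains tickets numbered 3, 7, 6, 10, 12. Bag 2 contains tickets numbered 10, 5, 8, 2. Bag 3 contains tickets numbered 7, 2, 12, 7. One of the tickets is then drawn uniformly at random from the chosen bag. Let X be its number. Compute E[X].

E[X | bag 1] = (3+7+6+10+12)/5 = 38/5.
E[X | bag 2] = (10+5+8+2)/4 = 25/4.
E[X | bag 3] = (7+2+12+7)/4 = 7.
By the law of total expectation,
E[X] = (3/8)·(38/5) + (1/8)·(25/4) + (1/2)·(7) = 1141/160.

1141/160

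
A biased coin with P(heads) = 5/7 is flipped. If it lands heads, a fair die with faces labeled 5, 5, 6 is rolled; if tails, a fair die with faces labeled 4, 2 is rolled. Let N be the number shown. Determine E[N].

14/3

E[N | heads] = (5+5+6)/3 = 16/3.
E[N | tails] = (4+2)/2 = 3.
E[N] = (5/7)·(16/3) + (2/7)·(3) = 14/3.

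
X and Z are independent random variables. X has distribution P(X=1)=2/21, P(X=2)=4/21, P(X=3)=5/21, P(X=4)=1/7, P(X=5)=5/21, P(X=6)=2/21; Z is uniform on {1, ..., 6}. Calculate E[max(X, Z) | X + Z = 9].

P(X + Z = 9) = 5/42.
Summing max(X,Z)·P(x,y) over outcomes with X + Z = 9 gives 41/63.
E[max(X, Z) | X + Z = 9] = (41/63) / (5/42) = 82/15.

82/15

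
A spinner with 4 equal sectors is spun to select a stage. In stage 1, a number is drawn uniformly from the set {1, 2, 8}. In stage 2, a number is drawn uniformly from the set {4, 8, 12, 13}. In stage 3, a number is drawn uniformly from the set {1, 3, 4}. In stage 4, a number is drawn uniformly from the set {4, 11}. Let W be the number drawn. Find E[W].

277/48

E[W | stage 1] = (1+2+8)/3 = 11/3.
E[W | stage 2] = (4+8+12+13)/4 = 37/4.
E[W | stage 3] = (1+3+4)/3 = 8/3.
E[W | stage 4] = (4+11)/2 = 15/2.
E[W] = (1/4)·(11/3) + (1/4)·(37/4) + (1/4)·(8/3) + (1/4)·(15/2) = 277/48.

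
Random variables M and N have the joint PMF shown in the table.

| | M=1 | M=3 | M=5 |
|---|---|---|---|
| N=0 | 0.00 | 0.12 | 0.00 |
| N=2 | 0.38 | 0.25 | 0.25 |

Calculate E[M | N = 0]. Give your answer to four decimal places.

3.0000

P(N = 0) = 0.12.
Σ M·P over the event = 3·(0.12) = 0.36.
E[M | N = 0] = (0.36) / (0.12) = 3.0000.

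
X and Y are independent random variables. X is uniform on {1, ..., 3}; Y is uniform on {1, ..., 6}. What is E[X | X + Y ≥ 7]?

P(X + Y ≥ 7) = 1/3.
Summing X·P(x,y) over outcomes with X + Y ≥ 7 gives 7/9.
E[X | X + Y ≥ 7] = (7/9) / (1/3) = 7/3.

7/3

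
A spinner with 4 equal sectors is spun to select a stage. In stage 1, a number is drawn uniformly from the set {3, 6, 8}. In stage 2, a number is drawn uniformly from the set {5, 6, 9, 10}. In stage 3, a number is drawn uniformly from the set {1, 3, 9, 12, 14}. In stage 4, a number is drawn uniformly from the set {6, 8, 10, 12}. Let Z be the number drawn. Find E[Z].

E[Z | stage 1] = (3+6+8)/3 = 17/3.
E[Z | stage 2] = (5+6+9+10)/4 = 15/2.
E[Z | stage 3] = (1+3+9+12+14)/5 = 39/5.
E[Z | stage 4] = (6+8+10+12)/4 = 9.
By the law of total expectation,
E[Z] = (1/4)·(17/3) + (1/4)·(15/2) + (1/4)·(39/5) + (1/4)·(9) = 899/120.

899/120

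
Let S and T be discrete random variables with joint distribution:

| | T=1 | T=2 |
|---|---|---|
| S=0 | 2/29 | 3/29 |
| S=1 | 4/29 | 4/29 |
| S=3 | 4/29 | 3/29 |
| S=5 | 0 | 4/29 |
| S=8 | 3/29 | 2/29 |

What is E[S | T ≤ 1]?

40/13

P(T ≤ 1) = 13/29.
Summing S·P(S=x,T=y) over the conditioning event gives 40/29.
E[S | T ≤ 1] = (40/29) / (13/29) = 40/13.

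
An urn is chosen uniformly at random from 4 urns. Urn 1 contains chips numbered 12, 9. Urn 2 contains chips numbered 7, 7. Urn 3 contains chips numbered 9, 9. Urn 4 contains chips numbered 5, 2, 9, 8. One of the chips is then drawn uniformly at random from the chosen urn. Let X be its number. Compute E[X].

E[X | urn 1] = (12+9)/2 = 21/2.
E[X | urn 2] = (7+7)/2 = 7.
E[X | urn 3] = (9+9)/2 = 9.
E[X | urn 4] = (5+2+9+8)/4 = 6.
By the law of total expectation,
E[X] = (1/4)·(21/2) + (1/4)·(7) + (1/4)·(9) + (1/4)·(6) = 65/8.

65/8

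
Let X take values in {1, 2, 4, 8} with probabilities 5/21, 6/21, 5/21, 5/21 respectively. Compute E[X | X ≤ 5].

P(X ≤ 5) = 16/21.
Σ over the event: 1·5/21 + 2·2/7 + 4·5/21 = 37/21.
E[X | X ≤ 5] = (37/21) / (16/21) = 37/16.

37/16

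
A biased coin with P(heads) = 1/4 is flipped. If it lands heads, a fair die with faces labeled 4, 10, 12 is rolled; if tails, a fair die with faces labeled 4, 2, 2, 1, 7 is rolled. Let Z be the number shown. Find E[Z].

E[Z | heads] = (4+10+12)/3 = 26/3.
E[Z | tails] = (4+2+2+1+7)/5 = 16/5.
By the law of total expectation,
E[Z] = (1/4)·(26/3) + (3/4)·(16/5) = 137/30.

137/30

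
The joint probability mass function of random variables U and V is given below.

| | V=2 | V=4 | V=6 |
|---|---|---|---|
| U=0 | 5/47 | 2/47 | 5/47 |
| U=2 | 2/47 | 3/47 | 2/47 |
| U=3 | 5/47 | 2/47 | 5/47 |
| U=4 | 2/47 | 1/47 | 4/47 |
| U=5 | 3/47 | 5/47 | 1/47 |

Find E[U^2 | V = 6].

P(V = 6) = 17/47.
Σ U^2·P over the event = 0·(5/47) + 4·(2/47) + 9·(5/47) + 16·(4/47) + 25·(1/47) = 142/47.
E[U^2 | V = 6] = (142/47) / (17/47) = 142/17.

142/17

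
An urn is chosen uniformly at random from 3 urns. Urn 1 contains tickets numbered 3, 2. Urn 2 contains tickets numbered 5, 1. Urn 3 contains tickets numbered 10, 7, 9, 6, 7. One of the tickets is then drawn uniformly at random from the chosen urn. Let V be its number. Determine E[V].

E[V | urn 1] = (3+2)/2 = 5/2.
E[V | urn 2] = (5+1)/2 = 3.
E[V | urn 3] = (10+7+9+6+7)/5 = 39/5.
E[V] = (1/3)·(5/2) + (1/3)·(3) + (1/3)·(39/5) = 133/30.

133/30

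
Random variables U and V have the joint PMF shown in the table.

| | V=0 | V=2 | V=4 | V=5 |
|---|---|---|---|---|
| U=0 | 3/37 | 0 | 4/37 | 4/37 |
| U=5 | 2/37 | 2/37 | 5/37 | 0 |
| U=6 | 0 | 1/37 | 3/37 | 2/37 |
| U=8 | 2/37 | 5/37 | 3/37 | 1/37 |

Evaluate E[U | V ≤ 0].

26/7

P(V ≤ 0) = 7/37.
Σ U·P over the event = 0·(3/37) + 5·(2/37) + 8·(2/37) = 26/37.
E[U | V ≤ 0] = (26/37) / (7/37) = 26/7.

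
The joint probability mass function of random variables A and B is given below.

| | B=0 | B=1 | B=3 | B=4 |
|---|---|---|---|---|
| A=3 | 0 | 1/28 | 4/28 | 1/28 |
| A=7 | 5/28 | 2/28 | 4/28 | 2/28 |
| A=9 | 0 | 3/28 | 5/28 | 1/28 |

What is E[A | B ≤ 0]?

P(B ≤ 0) = 5/28.
Σ A·P over the event = 7·(5/28) = 5/4.
E[A | B ≤ 0] = (5/4) / (5/28) = 7.

7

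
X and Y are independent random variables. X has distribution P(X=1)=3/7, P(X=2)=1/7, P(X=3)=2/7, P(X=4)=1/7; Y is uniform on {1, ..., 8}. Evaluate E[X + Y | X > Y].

39/8

P(X > Y) = 1/7.
Summing (X+Y)·P(x,y) over outcomes with X > Y gives 39/56.
E[X + Y | X > Y] = (39/56) / (1/7) = 39/8.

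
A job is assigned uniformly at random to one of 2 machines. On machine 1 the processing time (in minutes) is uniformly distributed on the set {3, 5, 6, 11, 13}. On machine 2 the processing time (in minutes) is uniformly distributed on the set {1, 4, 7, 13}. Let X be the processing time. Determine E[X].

E[X | machine 1] = (3+5+6+11+13)/5 = 38/5.
E[X | machine 2] = (1+4+7+13)/4 = 25/4.
By the law of total expectation,
E[X] = (1/2)·(38/5) + (1/2)·(25/4) = 277/40.

277/40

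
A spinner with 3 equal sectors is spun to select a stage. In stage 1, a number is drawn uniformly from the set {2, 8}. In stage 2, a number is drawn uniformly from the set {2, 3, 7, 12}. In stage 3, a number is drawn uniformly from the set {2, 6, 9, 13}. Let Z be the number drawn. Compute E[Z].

E[Z | stage 1] = (2+8)/2 = 5.
E[Z | stage 2] = (2+3+7+12)/4 = 6.
E[Z | stage 3] = (2+6+9+13)/4 = 15/2.
By the law of total expectation,
E[Z] = (1/3)·(5) + (1/3)·(6) + (1/3)·(15/2) = 37/6.

37/6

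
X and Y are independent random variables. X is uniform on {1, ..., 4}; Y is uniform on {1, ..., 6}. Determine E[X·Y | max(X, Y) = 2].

Outcomes with max(X, Y) = 2: (1,2), (2,1), (2,2), each with probability 1/24.
E[X·Y | max(X, Y) = 2] = (2 + 2 + 4) / 3 = 8/3.

8/3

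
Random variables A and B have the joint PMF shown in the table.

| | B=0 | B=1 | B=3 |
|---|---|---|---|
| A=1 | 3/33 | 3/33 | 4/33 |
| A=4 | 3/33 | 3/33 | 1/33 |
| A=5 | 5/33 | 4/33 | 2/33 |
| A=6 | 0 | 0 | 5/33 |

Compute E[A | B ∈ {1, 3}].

83/22

P(B ∈ {1, 3}) = 2/3.
Summing A·P(A=x,B=y) over the conditioning event gives 83/33.
E[A | B ∈ {1, 3}] = (83/33) / (2/3) = 83/22.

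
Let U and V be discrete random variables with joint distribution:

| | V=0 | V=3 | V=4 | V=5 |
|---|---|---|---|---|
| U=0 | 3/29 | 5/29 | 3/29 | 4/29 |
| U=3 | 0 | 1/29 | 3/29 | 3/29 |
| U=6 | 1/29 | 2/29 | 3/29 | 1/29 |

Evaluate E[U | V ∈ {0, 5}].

P(V ∈ {0, 5}) = 12/29.
Summing U·P(U=x,V=y) over the conditioning event gives 21/29.
E[U | V ∈ {0, 5}] = (21/29) / (12/29) = 7/4.

7/4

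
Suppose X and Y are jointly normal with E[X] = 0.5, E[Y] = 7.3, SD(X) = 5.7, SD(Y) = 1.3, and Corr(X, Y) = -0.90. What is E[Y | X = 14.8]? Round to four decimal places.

4.3647

E[Y | X=x] = μ_Y + ρ(σ_Y/σ_X)(x − μ_X) for jointly normal variables.
E[Y | X=14.8] = 7.3 + (-0.90)·(1.3/5.7)·(14.8 − (0.5)) = 7.3 + (-0.205263)·(14.3) = 4.3647.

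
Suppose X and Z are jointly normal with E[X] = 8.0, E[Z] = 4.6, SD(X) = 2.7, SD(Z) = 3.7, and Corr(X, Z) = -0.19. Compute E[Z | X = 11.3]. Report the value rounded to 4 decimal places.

The regression of Z on X has slope ρ·σ_Z/σ_X and passes through (μ_X, μ_Z).
E[Z | X=11.3] = 4.6 + (-0.19)·(3.7/2.7)·(11.3 − (8.0)) = 4.6 + (-0.26037)·(3.3) = 3.7408.

3.7408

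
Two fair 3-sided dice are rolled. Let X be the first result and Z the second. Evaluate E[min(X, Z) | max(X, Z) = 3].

9/5

Outcomes with max(X, Z) = 3: (1,3), (2,3), (3,1), (3,2), (3,3), each with probability 1/9.
E[min(X, Z) | max(X, Z) = 3] = (1 + 2 + 1 + 2 + 3) / 5 = 9/5.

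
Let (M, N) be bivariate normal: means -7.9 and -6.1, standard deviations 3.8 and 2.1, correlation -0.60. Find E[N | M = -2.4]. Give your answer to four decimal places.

E[N | M=x] = μ_N + ρ(σ_N/σ_M)(x − μ_M) for jointly normal variables.
E[N | M=-2.4] = -6.1 + (-0.60)·(2.1/3.8)·(-2.4 − (-7.9)) = -6.1 + (-0.33158)·(5.5) = -7.9237.

-7.9237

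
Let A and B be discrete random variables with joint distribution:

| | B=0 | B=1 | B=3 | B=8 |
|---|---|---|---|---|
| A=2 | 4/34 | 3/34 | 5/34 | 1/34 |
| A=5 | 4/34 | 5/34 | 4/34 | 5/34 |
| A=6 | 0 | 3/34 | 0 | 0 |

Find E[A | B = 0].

P(B = 0) = 4/17.
Σ A·P over the event = 2·(4/34) + 5·(4/34) = 14/17.
E[A | B = 0] = (14/17) / (4/17) = 7/2.

7/2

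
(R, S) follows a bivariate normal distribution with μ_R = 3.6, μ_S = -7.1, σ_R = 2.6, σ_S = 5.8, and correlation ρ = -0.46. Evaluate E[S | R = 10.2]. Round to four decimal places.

E[S | R=x] = μ_S + ρ(σ_S/σ_R)(x − μ_R) for jointly normal variables.
E[S | R=10.2] = -7.1 + (-0.46)·(5.8/2.6)·(10.2 − (3.6)) = -7.1 + (-1.02615)·(6.6) = -13.8726.

-13.8726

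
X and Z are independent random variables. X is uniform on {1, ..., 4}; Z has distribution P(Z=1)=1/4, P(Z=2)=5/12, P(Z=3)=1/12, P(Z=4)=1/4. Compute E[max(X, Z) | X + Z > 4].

P(X + Z > 4) = 7/12.
Summing max(X,Z)·P(x,y) over outcomes with X + Z > 4 gives 35/16.
E[max(X, Z) | X + Z > 4] = (35/16) / (7/12) = 15/4.

15/4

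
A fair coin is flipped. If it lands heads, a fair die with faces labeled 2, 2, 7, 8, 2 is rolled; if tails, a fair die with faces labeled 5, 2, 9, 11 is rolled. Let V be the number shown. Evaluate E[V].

219/40

E[V | heads] = (2+2+7+8+2)/5 = 21/5.
E[V | tails] = (5+2+9+11)/4 = 27/4.
By the law of total expectation,
E[V] = (1/2)·(21/5) + (1/2)·(27/4) = 219/40.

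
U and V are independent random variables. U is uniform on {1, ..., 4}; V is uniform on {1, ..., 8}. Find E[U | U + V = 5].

Outcomes with U + V = 5: (1,4), (2,3), (3,2), (4,1), each with probability 1/32.
E[U | U + V = 5] = (1 + 2 + 3 + 4) / 4 = 5/2.

5/2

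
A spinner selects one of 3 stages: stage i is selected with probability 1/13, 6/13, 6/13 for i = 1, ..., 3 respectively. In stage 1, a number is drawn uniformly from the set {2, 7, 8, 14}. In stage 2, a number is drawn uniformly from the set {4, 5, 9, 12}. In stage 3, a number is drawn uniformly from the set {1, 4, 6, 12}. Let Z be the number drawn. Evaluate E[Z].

349/52

E[Z | stage 1] = (2+7+8+14)/4 = 31/4.
E[Z | stage 2] = (4+5+9+12)/4 = 15/2.
E[Z | stage 3] = (1+4+6+12)/4 = 23/4.
E[Z] = (1/13)·(31/4) + (6/13)·(15/2) + (6/13)·(23/4) = 349/52.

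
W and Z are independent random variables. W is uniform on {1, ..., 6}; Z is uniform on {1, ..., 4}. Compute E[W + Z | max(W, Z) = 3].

24/5

Outcomes with max(W, Z) = 3: (1,3), (2,3), (3,1), (3,2), (3,3), each with probability 1/24.
E[W + Z | max(W, Z) = 3] = (4 + 5 + 4 + 5 + 6) / 5 = 24/5.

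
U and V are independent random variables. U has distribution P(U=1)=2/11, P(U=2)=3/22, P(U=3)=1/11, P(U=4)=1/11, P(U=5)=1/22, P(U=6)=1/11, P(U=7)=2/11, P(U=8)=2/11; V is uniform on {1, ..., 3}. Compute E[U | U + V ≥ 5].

273/46

P(U + V ≥ 5) = 23/33.
Summing U·P(x,y) over outcomes with U + V ≥ 5 gives 91/22.
E[U | U + V ≥ 5] = (91/22) / (23/33) = 273/46.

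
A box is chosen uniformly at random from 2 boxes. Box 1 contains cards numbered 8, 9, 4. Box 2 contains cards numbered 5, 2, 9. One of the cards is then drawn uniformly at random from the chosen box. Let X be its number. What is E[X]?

37/6

E[X | box 1] = (8+9+4)/3 = 7.
E[X | box 2] = (5+2+9)/3 = 16/3.
E[X] = (1/2)·(7) + (1/2)·(16/3) = 37/6.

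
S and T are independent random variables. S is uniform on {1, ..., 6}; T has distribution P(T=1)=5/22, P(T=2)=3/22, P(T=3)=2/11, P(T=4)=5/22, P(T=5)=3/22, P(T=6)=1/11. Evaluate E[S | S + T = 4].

P(S + T = 4) = 1/11.
Summing S·P(x,y) over outcomes with S + T = 4 gives 25/132.
E[S | S + T = 4] = (25/132) / (1/11) = 25/12.

25/12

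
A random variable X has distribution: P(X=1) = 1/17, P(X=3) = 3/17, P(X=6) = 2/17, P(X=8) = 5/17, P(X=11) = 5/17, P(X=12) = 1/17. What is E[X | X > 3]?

119/13

P(X > 3) = 13/17.
Σ over the event: 6·2/17 + 8·5/17 + 11·5/17 + 12·1/17 = 7.
E[X | X > 3] = (7) / (13/17) = 119/13.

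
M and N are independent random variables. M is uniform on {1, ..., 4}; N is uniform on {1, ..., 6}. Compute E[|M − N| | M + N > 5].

P(M + N > 5) = 7/12.
Summing |M−N|·P(x,y) over outcomes with M + N > 5 gives 5/4.
E[|M − N| | M + N > 5] = (5/4) / (7/12) = 15/7.

15/7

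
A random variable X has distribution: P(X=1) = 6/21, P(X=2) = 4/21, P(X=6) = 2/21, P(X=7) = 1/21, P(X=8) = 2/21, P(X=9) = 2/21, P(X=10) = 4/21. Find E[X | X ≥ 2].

P(X ≥ 2) = 5/7.
Σ over the event: 2·4/21 + 6·2/21 + 7·1/21 + 8·2/21 + 9·2/21 + 10·4/21 = 101/21.
E[X | X ≥ 2] = (101/21) / (5/7) = 101/15.

101/15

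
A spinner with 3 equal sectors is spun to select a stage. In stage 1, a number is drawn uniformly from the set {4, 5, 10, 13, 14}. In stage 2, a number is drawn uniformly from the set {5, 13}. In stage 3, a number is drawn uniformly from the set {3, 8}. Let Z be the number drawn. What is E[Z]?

79/10

E[Z | stage 1] = (4+5+10+13+14)/5 = 46/5.
E[Z | stage 2] = (5+13)/2 = 9.
E[Z | stage 3] = (3+8)/2 = 11/2.
E[Z] = (1/3)·(46/5) + (1/3)·(9) + (1/3)·(11/2) = 79/10.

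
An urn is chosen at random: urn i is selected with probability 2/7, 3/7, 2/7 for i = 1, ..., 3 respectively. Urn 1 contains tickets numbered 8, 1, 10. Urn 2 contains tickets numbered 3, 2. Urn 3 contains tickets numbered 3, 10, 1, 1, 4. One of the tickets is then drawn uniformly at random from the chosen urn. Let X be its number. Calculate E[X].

119/30

E[X | urn 1] = (8+1+10)/3 = 19/3.
E[X | urn 2] = (3+2)/2 = 5/2.
E[X | urn 3] = (3+10+1+1+4)/5 = 19/5.
E[X] = (2/7)·(19/3) + (3/7)·(5/2) + (2/7)·(19/5) = 119/30.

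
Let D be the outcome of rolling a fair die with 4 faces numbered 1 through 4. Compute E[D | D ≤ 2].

3/2

Given D ≤ 2, D is equally likely to be any of {1, 2}.
E[D | D ≤ 2] = (1 + 2) / 2 = 3/2.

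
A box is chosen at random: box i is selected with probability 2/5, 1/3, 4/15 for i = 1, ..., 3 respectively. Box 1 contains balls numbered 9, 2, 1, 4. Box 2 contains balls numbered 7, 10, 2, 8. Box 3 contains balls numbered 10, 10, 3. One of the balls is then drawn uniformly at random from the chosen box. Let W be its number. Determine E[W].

E[W | box 1] = (9+2+1+4)/4 = 4.
E[W | box 2] = (7+10+2+8)/4 = 27/4.
E[W | box 3] = (10+10+3)/3 = 23/3.
By the law of total expectation,
E[W] = (2/5)·(4) + (1/3)·(27/4) + (4/15)·(23/3) = 1061/180.

1061/180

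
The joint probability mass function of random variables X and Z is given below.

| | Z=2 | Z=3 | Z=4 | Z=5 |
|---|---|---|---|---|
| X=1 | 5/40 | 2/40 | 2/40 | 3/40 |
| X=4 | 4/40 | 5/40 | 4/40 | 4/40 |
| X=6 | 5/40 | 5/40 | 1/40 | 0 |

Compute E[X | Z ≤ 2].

P(Z ≤ 2) = 7/20.
Summing X·P(X=x,Z=y) over the conditioning event gives 51/40.
E[X | Z ≤ 2] = (51/40) / (7/20) = 51/14.

51/14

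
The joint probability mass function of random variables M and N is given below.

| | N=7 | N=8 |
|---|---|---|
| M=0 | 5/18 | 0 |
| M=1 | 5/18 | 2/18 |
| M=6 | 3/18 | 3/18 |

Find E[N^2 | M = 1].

373/7

P(M = 1) = 7/18.
Σ N^2·P over the event = 49·(5/18) + 64·(2/18) = 373/18.
E[N^2 | M = 1] = (373/18) / (7/18) = 373/7.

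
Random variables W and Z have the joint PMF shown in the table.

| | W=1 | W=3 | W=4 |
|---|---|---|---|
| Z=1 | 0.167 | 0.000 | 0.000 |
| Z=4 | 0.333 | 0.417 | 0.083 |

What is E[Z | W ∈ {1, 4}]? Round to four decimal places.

P(W ∈ {1, 4}) = 0.583.
Summing Z·P(W=x,Z=y) over the conditioning event gives 1.831.
E[Z | W ∈ {1, 4}] = (1.831) / (0.583) = 3.1407.

3.1407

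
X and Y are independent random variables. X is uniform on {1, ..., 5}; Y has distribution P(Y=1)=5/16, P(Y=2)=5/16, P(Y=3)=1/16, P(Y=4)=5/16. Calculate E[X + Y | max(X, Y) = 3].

P(max(X, Y) = 3) = 13/80.
Summing (X+Y)·P(x,y) over outcomes with max(X, Y) = 3 gives 3/4.
E[X + Y | max(X, Y) = 3] = (3/4) / (13/80) = 60/13.

60/13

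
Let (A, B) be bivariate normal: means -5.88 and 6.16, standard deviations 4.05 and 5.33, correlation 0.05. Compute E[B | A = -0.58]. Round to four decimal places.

6.5088

For a bivariate normal, E[B | A=x] = μ_B + ρ·(σ_B/σ_A)·(x − μ_A).
E[B | A=-0.58] = 6.16 + (0.05)·(5.33/4.05)·(-0.58 − (-5.88)) = 6.16 + (0.065802)·(5.3) = 6.5088.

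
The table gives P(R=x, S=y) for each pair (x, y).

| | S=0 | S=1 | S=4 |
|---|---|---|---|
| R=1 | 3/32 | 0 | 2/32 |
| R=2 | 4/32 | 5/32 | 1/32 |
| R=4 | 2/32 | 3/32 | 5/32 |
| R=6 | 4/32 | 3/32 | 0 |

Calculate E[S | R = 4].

23/10

P(R = 4) = 5/16.
Σ S·P over the event = 0·(2/32) + 1·(3/32) + 4·(5/32) = 23/32.
E[S | R = 4] = (23/32) / (5/16) = 23/10.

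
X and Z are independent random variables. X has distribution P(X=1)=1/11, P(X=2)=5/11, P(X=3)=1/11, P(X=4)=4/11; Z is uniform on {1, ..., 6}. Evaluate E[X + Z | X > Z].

P(X > Z) = 19/66.
Summing (X+Z)·P(x,y) over outcomes with X > Z gives 16/11.
E[X + Z | X > Z] = (16/11) / (19/66) = 96/19.

96/19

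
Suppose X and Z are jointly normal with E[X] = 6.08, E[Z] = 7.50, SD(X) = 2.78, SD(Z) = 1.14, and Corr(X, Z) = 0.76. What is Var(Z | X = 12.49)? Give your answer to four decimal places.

0.5490

Var(Z | X=x) = (1 − ρ²)·σ_Z².
Var(Z | X=12.49) = (1.14)²·(1 − (0.76)²) = 1.2996·0.4224 = 0.5490.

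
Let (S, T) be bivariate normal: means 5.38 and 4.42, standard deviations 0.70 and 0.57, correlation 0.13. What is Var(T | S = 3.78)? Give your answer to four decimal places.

The conditional variance in a bivariate normal is σ_T²(1 − ρ²), independent of x.
Var(T | S=3.78) = (0.57)²·(1 − (0.13)²) = 0.3249·0.9831 = 0.3194.

0.3194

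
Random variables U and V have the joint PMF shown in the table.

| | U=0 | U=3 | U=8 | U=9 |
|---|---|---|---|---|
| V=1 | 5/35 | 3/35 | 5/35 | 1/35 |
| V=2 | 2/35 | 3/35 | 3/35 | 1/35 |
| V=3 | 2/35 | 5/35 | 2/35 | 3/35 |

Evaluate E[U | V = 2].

P(V = 2) = 9/35.
Σ U·P over the event = 0·(2/35) + 3·(3/35) + 8·(3/35) + 9·(1/35) = 6/5.
E[U | V = 2] = (6/5) / (9/35) = 14/3.

14/3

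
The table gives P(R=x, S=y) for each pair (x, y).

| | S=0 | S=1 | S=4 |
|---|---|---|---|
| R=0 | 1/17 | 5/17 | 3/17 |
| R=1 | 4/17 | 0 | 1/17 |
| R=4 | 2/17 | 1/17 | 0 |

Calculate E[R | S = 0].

12/7

P(S = 0) = 7/17.
Σ R·P over the event = 0·(1/17) + 1·(4/17) + 4·(2/17) = 12/17.
E[R | S = 0] = (12/17) / (7/17) = 12/7.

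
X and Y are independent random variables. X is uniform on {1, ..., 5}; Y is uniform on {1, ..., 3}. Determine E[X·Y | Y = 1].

3

Outcomes with Y = 1: (1,1), (2,1), (3,1), (4,1), (5,1), each with probability 1/15.
E[X·Y | Y = 1] = (1 + 2 + 3 + 4 + 5) / 5 = 3.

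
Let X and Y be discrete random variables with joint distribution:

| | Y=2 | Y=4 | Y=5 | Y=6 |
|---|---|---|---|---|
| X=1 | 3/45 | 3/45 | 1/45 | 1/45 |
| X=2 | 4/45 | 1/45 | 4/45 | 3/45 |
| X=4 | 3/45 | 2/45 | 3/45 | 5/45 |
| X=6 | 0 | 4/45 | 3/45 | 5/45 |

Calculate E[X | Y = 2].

23/10

P(Y = 2) = 2/9.
Σ X·P over the event = 1·(3/45) + 2·(4/45) + 4·(3/45) = 23/45.
E[X | Y = 2] = (23/45) / (2/9) = 23/10.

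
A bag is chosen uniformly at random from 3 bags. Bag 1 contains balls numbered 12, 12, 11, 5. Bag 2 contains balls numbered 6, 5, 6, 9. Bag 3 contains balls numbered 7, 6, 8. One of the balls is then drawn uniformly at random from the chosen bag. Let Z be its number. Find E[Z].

47/6

E[Z | bag 1] = (12+12+11+5)/4 = 10.
E[Z | bag 2] = (6+5+6+9)/4 = 13/2.
E[Z | bag 3] = (7+6+8)/3 = 7.
By the law of total expectation,
E[Z] = (1/3)·(10) + (1/3)·(13/2) + (1/3)·(7) = 47/6.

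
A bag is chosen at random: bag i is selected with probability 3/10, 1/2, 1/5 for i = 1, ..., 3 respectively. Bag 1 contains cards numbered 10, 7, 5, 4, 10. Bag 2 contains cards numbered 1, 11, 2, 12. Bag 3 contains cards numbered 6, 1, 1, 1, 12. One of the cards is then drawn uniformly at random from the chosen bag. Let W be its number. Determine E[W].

25/4

E[W | bag 1] = (10+7+5+4+10)/5 = 36/5.
E[W | bag 2] = (1+11+2+12)/4 = 13/2.
E[W | bag 3] = (6+1+1+1+12)/5 = 21/5.
By the law of total expectation,
E[W] = (3/10)·(36/5) + (1/2)·(13/2) + (1/5)·(21/5) = 25/4.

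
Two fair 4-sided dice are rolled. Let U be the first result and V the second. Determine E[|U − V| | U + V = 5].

2

P(U + V = 5) = 1/4.
Summing |U−V|·P(x,y) over outcomes with U + V = 5 gives 1/2.
E[|U − V| | U + V = 5] = (1/2) / (1/4) = 2.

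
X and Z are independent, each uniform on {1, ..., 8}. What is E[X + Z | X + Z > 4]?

P(X + Z > 4) = 29/32.
Summing (X+Z)·P(x,y) over outcomes with X + Z > 4 gives 139/16.
E[X + Z | X + Z > 4] = (139/16) / (29/32) = 278/29.

278/29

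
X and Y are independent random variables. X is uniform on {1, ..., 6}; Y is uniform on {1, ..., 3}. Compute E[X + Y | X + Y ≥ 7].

Outcomes with X + Y ≥ 7: (4,3), (5,2), (5,3), (6,1), (6,2), (6,3), each with probability 1/18.
E[X + Y | X + Y ≥ 7] = (7 + 7 + 8 + 7 + 8 + 9) / 6 = 23/3.

23/3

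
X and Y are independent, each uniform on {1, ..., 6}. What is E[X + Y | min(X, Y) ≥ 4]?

10

Outcomes with min(X, Y) ≥ 4: (4,4), (4,5), (4,6), (5,4), (5,5), (5,6), (6,4), (6,5), (6,6), each with probability 1/36.
E[X + Y | min(X, Y) ≥ 4] = (8 + 9 + 10 + 9 + 10 + 11 + 10 + 11 + 12) / 9 = 10.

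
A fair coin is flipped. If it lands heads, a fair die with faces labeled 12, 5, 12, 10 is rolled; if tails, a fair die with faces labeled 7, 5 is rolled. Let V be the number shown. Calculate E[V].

63/8

E[V | heads] = (12+5+12+10)/4 = 39/4.
E[V | tails] = (7+5)/2 = 6.
E[V] = (1/2)·(39/4) + (1/2)·(6) = 63/8.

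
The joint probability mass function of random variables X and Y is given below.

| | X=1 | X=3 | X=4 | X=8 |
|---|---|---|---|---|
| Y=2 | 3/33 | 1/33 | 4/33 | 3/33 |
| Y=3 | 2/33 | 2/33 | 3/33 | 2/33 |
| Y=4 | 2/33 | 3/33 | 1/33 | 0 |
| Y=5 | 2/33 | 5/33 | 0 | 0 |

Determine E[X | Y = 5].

P(Y = 5) = 7/33.
Σ X·P over the event = 1·(2/33) + 3·(5/33) = 17/33.
E[X | Y = 5] = (17/33) / (7/33) = 17/7.

17/7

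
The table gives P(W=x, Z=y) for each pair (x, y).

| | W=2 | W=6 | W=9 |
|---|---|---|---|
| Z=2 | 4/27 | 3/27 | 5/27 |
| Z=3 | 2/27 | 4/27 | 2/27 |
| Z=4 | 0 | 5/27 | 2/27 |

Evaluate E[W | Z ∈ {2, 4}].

P(Z ∈ {2, 4}) = 19/27.
Σ W·P over the event = 2·(4/27) + 6·(3/27) + 6·(5/27) + 9·(5/27) + 9·(2/27) = 119/27.
E[W | Z ∈ {2, 4}] = (119/27) / (19/27) = 119/19.

119/19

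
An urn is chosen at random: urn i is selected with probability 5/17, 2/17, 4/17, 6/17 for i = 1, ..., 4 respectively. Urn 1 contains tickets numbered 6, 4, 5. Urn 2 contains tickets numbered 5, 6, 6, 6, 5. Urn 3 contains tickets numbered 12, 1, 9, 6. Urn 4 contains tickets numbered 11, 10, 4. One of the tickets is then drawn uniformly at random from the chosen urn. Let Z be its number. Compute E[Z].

E[Z | urn 1] = (6+4+5)/3 = 5.
E[Z | urn 2] = (5+6+6+6+5)/5 = 28/5.
E[Z | urn 3] = (12+1+9+6)/4 = 7.
E[Z | urn 4] = (11+10+4)/3 = 25/3.
E[Z] = (5/17)·(5) + (2/17)·(28/5) + (4/17)·(7) + (6/17)·(25/3) = 571/85.

571/85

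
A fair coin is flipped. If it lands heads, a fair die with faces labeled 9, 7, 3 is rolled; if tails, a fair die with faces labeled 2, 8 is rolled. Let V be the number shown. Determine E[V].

E[V | heads] = (9+7+3)/3 = 19/3.
E[V | tails] = (2+8)/2 = 5.
E[V] = (1/2)·(19/3) + (1/2)·(5) = 17/3.

17/3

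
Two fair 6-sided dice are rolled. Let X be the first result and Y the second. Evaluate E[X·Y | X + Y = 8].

Outcomes with X + Y = 8: (2,6), (3,5), (4,4), (5,3), (6,2), each with probability 1/36.
E[X·Y | X + Y = 8] = (12 + 15 + 16 + 15 + 12) / 5 = 14.

14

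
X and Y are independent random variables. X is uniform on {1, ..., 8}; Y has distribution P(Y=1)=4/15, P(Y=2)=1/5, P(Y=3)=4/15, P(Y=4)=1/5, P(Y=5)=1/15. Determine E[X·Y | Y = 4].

P(Y = 4) = 1/5.
Summing XY·P(x,y) over outcomes with Y = 4 gives 18/5.
E[X·Y | Y = 4] = (18/5) / (1/5) = 18.

18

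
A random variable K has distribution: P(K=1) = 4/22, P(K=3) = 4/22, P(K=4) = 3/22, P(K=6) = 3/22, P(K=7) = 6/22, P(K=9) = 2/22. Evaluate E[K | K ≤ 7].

22/5

P(K ≤ 7) = 10/11.
Σ over the event: 1·2/11 + 3·2/11 + 4·3/22 + 6·3/22 + 7·3/11 = 4.
E[K | K ≤ 7] = (4) / (10/11) = 22/5.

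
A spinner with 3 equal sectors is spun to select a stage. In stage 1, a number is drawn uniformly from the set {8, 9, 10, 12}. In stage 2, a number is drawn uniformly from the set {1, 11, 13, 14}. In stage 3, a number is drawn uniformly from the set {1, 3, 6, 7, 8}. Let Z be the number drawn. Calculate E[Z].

E[Z | stage 1] = (8+9+10+12)/4 = 39/4.
E[Z | stage 2] = (1+11+13+14)/4 = 39/4.
E[Z | stage 3] = (1+3+6+7+8)/5 = 5.
E[Z] = (1/3)·(39/4) + (1/3)·(39/4) + (1/3)·(5) = 49/6.

49/6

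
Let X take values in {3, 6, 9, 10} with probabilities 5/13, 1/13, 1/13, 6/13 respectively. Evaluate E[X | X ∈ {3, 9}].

4

P(X ∈ {3, 9}) = 6/13.
Σ over the event: 3·5/13 + 9·1/13 = 24/13.
E[X | X ∈ {3, 9}] = (24/13) / (6/13) = 4.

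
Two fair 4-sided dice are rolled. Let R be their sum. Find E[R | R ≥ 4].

72/13

P(R ≥ 4) = 13/16.
Σ over the event: 4·3/16 + 5·1/4 + 6·3/16 + 7·1/8 + 8·1/16 = 9/2.
E[R | R ≥ 4] = (9/2) / (13/16) = 72/13.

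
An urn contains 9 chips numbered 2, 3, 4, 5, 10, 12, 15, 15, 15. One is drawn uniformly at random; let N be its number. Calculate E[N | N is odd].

53/5

P(N is odd) = 5/9.
Σ over the event: 3·1/9 + 5·1/9 + 15·1/3 = 53/9.
E[N | N is odd] = (53/9) / (5/9) = 53/5.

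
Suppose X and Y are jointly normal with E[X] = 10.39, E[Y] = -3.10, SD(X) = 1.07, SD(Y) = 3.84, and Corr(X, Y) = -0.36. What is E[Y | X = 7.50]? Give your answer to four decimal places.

0.6338

For a bivariate normal, E[Y | X=x] = μ_Y + ρ·(σ_Y/σ_X)·(x − μ_X).
E[Y | X=7.50] = -3.10 + (-0.36)·(3.84/1.07)·(7.50 − (10.39)) = -3.10 + (-1.29196)·(-2.89) = 0.6338.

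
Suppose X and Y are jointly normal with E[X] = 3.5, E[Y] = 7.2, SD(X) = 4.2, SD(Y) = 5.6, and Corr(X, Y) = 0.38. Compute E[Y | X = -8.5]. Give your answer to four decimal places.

1.1200

The regression of Y on X has slope ρ·σ_Y/σ_X and passes through (μ_X, μ_Y).
E[Y | X=-8.5] = 7.2 + (0.38)·(5.6/4.2)·(-8.5 − (3.5)) = 7.2 + (0.50667)·(-12) = 1.1200.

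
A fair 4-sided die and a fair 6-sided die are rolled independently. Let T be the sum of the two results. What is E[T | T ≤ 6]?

32/7

P(T ≤ 6) = 7/12.
Σ over the event: 2·1/24 + 3·1/12 + 4·1/8 + 5·1/6 + 6·1/6 = 8/3.
E[T | T ≤ 6] = (8/3) / (7/12) = 32/7.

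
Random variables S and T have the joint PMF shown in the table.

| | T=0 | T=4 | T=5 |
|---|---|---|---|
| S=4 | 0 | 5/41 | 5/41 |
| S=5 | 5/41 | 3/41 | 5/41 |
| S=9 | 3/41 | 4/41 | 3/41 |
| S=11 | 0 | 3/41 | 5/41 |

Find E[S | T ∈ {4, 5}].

P(T ∈ {4, 5}) = 33/41.
Summing S·P(S=x,T=y) over the conditioning event gives 231/41.
E[S | T ∈ {4, 5}] = (231/41) / (33/41) = 7.

7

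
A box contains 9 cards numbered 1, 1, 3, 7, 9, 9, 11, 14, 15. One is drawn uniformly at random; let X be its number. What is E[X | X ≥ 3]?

68/7

P(X ≥ 3) = 7/9.
Σ over the event: 3·1/9 + 7·1/9 + 9·2/9 + 11·1/9 + 14·1/9 + 15·1/9 = 68/9.
E[X | X ≥ 3] = (68/9) / (7/9) = 68/7.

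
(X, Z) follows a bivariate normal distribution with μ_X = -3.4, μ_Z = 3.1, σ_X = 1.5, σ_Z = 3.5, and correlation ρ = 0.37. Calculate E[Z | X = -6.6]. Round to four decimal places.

The regression of Z on X has slope ρ·σ_Z/σ_X and passes through (μ_X, μ_Z).
E[Z | X=-6.6] = 3.1 + (0.37)·(3.5/1.5)·(-6.6 − (-3.4)) = 3.1 + (0.86333)·(-3.2) = 0.3373.

0.3373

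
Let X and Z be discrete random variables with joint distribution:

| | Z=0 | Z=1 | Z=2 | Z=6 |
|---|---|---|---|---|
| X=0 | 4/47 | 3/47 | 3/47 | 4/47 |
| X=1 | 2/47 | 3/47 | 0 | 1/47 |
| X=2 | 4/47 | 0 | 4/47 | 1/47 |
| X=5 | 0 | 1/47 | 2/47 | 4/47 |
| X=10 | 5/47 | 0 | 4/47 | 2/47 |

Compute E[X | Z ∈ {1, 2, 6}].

109/32

P(Z ∈ {1, 2, 6}) = 32/47.
Summing X·P(X=x,Z=y) over the conditioning event gives 109/47.
E[X | Z ∈ {1, 2, 6}] = (109/47) / (32/47) = 109/32.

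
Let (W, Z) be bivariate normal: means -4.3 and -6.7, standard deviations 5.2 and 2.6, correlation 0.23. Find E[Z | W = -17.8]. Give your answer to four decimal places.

-8.2525

For a bivariate normal, E[Z | W=x] = μ_Z + ρ·(σ_Z/σ_W)·(x − μ_W).
E[Z | W=-17.8] = -6.7 + (0.23)·(2.6/5.2)·(-17.8 − (-4.3)) = -6.7 + (0.115)·(-13.5) = -8.2525.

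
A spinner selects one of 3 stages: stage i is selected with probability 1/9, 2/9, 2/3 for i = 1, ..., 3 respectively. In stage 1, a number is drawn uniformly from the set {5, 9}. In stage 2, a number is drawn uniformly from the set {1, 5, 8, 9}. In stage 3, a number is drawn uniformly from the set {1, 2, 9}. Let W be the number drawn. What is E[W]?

E[W | stage 1] = (5+9)/2 = 7.
E[W | stage 2] = (1+5+8+9)/4 = 23/4.
E[W | stage 3] = (1+2+9)/3 = 4.
By the law of total expectation,
E[W] = (1/9)·(7) + (2/9)·(23/4) + (2/3)·(4) = 85/18.

85/18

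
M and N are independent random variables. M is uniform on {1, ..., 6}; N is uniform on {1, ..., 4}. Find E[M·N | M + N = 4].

10/3

Outcomes with M + N = 4: (1,3), (2,2), (3,1), each with probability 1/24.
E[M·N | M + N = 4] = (3 + 4 + 3) / 3 = 10/3.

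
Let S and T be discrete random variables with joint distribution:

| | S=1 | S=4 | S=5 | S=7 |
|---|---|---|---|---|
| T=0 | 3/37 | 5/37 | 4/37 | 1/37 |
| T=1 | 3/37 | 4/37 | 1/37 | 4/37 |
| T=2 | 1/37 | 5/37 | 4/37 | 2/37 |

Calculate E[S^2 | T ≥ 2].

93/4

P(T ≥ 2) = 12/37.
Σ S^2·P over the event = 1·(1/37) + 16·(5/37) + 25·(4/37) + 49·(2/37) = 279/37.
E[S^2 | T ≥ 2] = (279/37) / (12/37) = 93/4.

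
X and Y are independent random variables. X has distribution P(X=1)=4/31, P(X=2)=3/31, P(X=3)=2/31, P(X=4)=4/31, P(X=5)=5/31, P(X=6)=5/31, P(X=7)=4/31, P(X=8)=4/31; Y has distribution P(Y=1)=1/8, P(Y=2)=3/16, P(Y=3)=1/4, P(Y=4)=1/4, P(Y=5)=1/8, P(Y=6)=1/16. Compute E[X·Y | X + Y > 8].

1369/56

P(X + Y > 8) = 14/31.
Summing XY·P(x,y) over outcomes with X + Y > 8 gives 1369/124.
E[X·Y | X + Y > 8] = (1369/124) / (14/31) = 1369/56.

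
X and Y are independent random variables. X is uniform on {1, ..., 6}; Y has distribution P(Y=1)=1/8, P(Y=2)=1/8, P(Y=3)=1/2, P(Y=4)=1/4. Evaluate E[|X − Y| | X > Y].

P(X > Y) = 25/48.
Summing |X−Y|·P(x,y) over outcomes with X > Y gives 55/48.
E[|X − Y| | X > Y] = (55/48) / (25/48) = 11/5.

11/5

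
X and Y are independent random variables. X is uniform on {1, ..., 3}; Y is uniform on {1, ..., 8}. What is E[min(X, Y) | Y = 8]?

2

Outcomes with Y = 8: (1,8), (2,8), (3,8), each with probability 1/24.
E[min(X, Y) | Y = 8] = (1 + 2 + 3) / 3 = 2.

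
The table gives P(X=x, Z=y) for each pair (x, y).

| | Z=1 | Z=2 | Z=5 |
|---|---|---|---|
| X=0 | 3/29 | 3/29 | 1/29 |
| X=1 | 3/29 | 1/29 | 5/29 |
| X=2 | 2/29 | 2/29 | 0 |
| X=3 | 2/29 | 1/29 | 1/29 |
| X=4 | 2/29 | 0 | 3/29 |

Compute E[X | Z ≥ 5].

P(Z ≥ 5) = 10/29.
Σ X·P over the event = 0·(1/29) + 1·(5/29) + 3·(1/29) + 4·(3/29) = 20/29.
E[X | Z ≥ 5] = (20/29) / (10/29) = 2.

2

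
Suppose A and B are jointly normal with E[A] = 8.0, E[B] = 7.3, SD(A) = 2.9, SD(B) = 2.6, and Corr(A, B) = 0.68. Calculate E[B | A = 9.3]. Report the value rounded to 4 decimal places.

The regression of B on A has slope ρ·σ_B/σ_A and passes through (μ_A, μ_B).
E[B | A=9.3] = 7.3 + (0.68)·(2.6/2.9)·(9.3 − (8.0)) = 7.3 + (0.60966)·(1.3) = 8.0926.

8.0926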